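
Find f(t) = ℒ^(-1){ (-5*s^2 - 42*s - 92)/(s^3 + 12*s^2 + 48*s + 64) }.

Factor the denominator: s^3 + 12*s^2 + 48*s + 64 = (s + 4)^3.
Partial fraction decomposition gives [-5/(s + 4)] + [-2/(s + 4)^2] + [-4/(s + 4)^3].
Invert each term: -5/(s + 4) ↔ -5e^(-4t); -2/(s + 4)^2 ↔ -2t·e^(-4t); -4/(s + 4)^3 ↔ (-2)t^2·e^(-4t).

f(t) = -2*t^2*exp(-4*t) - 2*t*exp(-4*t) - 5*exp(-4*t)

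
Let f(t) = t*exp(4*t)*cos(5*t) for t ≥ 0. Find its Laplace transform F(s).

L{cos(5t)} = s/(s^2 + 25).
Multiplying by e^(4t) shifts s → s - 4, so L{exp(4*t)*cos(5*t)} = (s - 4)/((s - 4)^2 + 25).
Then apply L{t·g(t)} = -d/ds[G(s)] with G(s) = (s - 4)/((s - 4)^2 + 25):
differentiating 1 time and applying the sign gives (s - 9)*(s + 1)/(s^2 - 8*s + 41)^2.

F(s) = (s - 9)*(s + 1)/(s^2 - 8*s + 41)^2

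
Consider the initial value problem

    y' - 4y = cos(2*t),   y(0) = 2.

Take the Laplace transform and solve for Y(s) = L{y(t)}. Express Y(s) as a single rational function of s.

Transform both sides with L{·}.
Using L{y'} = sY - y(0) = sY - 2, the left side becomes (s - 4)Y - (2).
The right side is L{cos(2*t)} = s/(s^2 + 4).
So (s - 4)Y = s/(s^2 + 4) + (2).
Divide through and combine into a single rational function.

Y(s) = (2*s^2 + s + 8)/(s^3 - 4*s^2 + 4*s - 16)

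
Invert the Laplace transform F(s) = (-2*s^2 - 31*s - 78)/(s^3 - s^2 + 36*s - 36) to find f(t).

f(t) = -3*exp(t) - 5*sin(6*t) + cos(6*t)

Factor the denominator: s^3 - s^2 + 36*s - 36 = (s - 1)*(s^2 + 36).
Partial fraction decomposition gives [-3/(s - 1)] + [s/(s^2 + 36)] + [-30/(s^2 + 36)].
Invert each term: -3/(s - 1) ↔ -3e^(t); 1·s/(s^2 + 36) ↔ cos(6t); -5·6/(s^2 + 36) ↔ -5sin(6t).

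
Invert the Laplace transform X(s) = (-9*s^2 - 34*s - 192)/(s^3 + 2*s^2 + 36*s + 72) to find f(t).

Factor the denominator: s^3 + 2*s^2 + 36*s + 72 = (s + 2)*(s^2 + 36).
Partial fraction decomposition gives [-4/(s + 2)] + [-5*s/(s^2 + 36)] + [-24/(s^2 + 36)].
Invert each term: -4/(s + 2) ↔ -4e^(-2t); -5·s/(s^2 + 36) ↔ -5cos(6t); -4·6/(s^2 + 36) ↔ -4sin(6t).

f(t) = -4*sin(6*t) - 5*cos(6*t) - 4*exp(-2*t)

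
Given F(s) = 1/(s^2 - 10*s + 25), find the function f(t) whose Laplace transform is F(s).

Rewrite the denominator: s^2 - 10*s + 25 = (s - 5)^2.
The form in (s - 5) signals a first-shifting-theorem factor e^(5t).
Since L{t} = 1!/s^2 = 1/s^2, the inverse is t*e^(5*t).

f(t) = t*exp(5*t)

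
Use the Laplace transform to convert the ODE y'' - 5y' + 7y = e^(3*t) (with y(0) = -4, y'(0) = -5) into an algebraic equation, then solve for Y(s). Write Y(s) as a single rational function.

Y(s) = (-4*s^2 + 27*s - 44)/(s^3 - 8*s^2 + 22*s - 21)

Apply the Laplace transform to the equation.
The derivative rules (L{y''} = s^2 Y - s·y(0) - y'(0) and L{y'} = sY - y(0), with y(0) = -4, y'(0) = -5) turn the left side into (s^2 - 5*s + 7)Y - (-4*s + 15).
The right side is L{e^(3*t)} = 1/(s - 3).
So (s^2 - 5*s + 7)Y = 1/(s - 3) + (-4*s + 15).
Divide through and combine into a single rational function.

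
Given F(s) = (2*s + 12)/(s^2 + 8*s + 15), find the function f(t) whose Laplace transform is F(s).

Factor the denominator: s^2 + 8*s + 15 = (s + 3)*(s + 5).
Partial fraction decomposition gives [-1/(s + 5)] + [3/(s + 3)].
Invert each term: -1/(s + 5) ↔ -e^(-5t); 3/(s + 3) ↔ 3e^(-3t).

f(t) = 3*exp(-3*t) - exp(-5*t)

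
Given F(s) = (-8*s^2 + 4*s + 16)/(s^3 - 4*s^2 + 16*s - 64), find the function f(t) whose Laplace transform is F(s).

f(t) = -3*exp(4*t) - 4*sin(4*t) - 5*cos(4*t)

Factor the denominator: s^3 - 4*s^2 + 16*s - 64 = (s - 4)*(s^2 + 16).
Partial fraction decomposition gives [-3/(s - 4)] + [-5*s/(s^2 + 16)] + [-16/(s^2 + 16)].
Invert each term: -3/(s - 4) ↔ -3e^(4t); -5·s/(s^2 + 16) ↔ -5cos(4t); -4·4/(s^2 + 16) ↔ -4sin(4t).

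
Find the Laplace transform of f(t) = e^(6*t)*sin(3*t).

L{sin(3t)} = 3/(s^2 + 9).
By the first shifting theorem, multiplying by e^(6t) replaces s with s - 6.

3/((s - 6)^2 + 9)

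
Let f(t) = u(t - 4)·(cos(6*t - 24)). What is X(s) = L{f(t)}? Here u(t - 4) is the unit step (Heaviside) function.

By the second shifting theorem, L{u(t - c)·g(t - c)} = e^(-cs)·G(s) with c = 4 and G(s) = L{g(t)}.
L{cos(6t)} = s/(s^2 + 36).

X(s) = s*exp(-4*s)/(s^2 + 36)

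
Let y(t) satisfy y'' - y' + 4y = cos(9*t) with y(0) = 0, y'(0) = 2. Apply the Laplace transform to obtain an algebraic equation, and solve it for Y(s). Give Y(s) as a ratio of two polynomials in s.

Transform both sides with L{·}.
With L{y''} = s^2 Y - s·y(0) - y'(0) and L{y'} = sY - y(0), with y(0) = 0, y'(0) = 2: the LHS transforms to (s^2 - s + 4)Y - (2).
The right side is L{cos(9*t)} = s/(s^2 + 81).
So (s^2 - s + 4)Y = s/(s^2 + 81) + (2).
Isolate Y and clear denominators.

Y(s) = (2*s^2 + s + 162)/(s^4 - s^3 + 85*s^2 - 81*s + 324)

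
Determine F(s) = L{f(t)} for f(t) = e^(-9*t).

L{e^(-9t)} = 1/(s + 9).

F(s) = 1/(s + 9)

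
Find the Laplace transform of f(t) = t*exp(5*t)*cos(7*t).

(s - 12)*(s + 2)/(s^2 - 10*s + 74)^2

L{cos(7t)} = s/(s^2 + 49).
Multiplying by e^(5t) shifts s → s - 5, so L{exp(5*t)*cos(7*t)} = (s - 5)/((s - 5)^2 + 49).
Then apply L{t·g(t)} = -d/ds[G(s)] with G(s) = (s - 5)/((s - 5)^2 + 49):
differentiating 1 time and applying the sign gives (s - 12)*(s + 2)/(s^2 - 10*s + 74)^2.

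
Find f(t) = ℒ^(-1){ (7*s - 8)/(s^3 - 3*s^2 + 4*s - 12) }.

f(t) = exp(3*t) + 2*sin(2*t) - cos(2*t)

Factor the denominator: s^3 - 3*s^2 + 4*s - 12 = (s - 3)*(s^2 + 4).
Partial fraction decomposition gives [1/(s - 3)] + [-s/(s^2 + 4)] + [4/(s^2 + 4)].
Invert each term: 1/(s - 3) ↔ e^(3t); -1·s/(s^2 + 4) ↔ -cos(2t); 2·2/(s^2 + 4) ↔ 2sin(2t).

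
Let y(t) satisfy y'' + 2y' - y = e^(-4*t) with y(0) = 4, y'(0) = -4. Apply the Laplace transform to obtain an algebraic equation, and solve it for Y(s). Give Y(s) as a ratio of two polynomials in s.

Y(s) = (4*s^2 + 20*s + 17)/(s^3 + 6*s^2 + 7*s - 4)

Apply the Laplace transform to the equation.
Using L{y''} = s^2 Y - s·y(0) - y'(0) and L{y'} = sY - y(0), with y(0) = 4, y'(0) = -4, the left side becomes (s^2 + 2*s - 1)Y - (4*s + 4).
The right side is L{e^(-4*t)} = 1/(s + 4).
So (s^2 + 2*s - 1)Y = 1/(s + 4) + (4*s + 4).
Isolate Y and clear denominators.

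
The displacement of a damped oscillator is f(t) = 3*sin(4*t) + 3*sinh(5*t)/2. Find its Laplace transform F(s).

F(s) = 12/(s^2 + 16) + 15/(2*(s^2 - 25))

The transform is linear, so treat each term independently.
(3/2)·[L{sinh(5t)} = 5/(s^2 - 25)]; (3)·[L{sin(4t)} = 4/(s^2 + 16)].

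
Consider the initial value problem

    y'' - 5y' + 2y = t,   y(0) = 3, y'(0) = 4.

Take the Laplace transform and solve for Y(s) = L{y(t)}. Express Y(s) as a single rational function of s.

Y(s) = (3*s^3 - 11*s^2 + 1)/(s^4 - 5*s^3 + 2*s^2)

Transform both sides with L{·}.
The derivative rules (L{y''} = s^2 Y - s·y(0) - y'(0) and L{y'} = sY - y(0), with y(0) = 3, y'(0) = 4) turn the left side into (s^2 - 5*s + 2)Y - (3*s - 11).
The right side is L{t} = s^(-2).
So (s^2 - 5*s + 2)Y = s^(-2) + (3*s - 11).
Divide through and combine into a single rational function.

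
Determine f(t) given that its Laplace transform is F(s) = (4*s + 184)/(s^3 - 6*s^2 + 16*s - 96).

Factor the denominator: s^3 - 6*s^2 + 16*s - 96 = (s - 6)*(s^2 + 16).
Partial fraction decomposition gives [4/(s - 6)] + [-4*s/(s^2 + 16)] + [-20/(s^2 + 16)].
Invert each term: 4/(s - 6) ↔ 4e^(6t); -4·s/(s^2 + 16) ↔ -4cos(4t); -5·4/(s^2 + 16) ↔ -5sin(4t).

f(t) = 4*exp(6*t) - 5*sin(4*t) - 4*cos(4*t)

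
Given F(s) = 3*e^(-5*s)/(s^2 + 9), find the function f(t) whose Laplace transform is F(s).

The factor e^(-5s) signals a time shift by c = 5 (second shifting theorem).
L{sin(3t)} = 3/(s^2 + 9), so L^-1{3/(s^2 + 9)} = sin(3*t).
Hence the inverse is u(t - 5) times that function evaluated at t - 5.

f(t) = Heaviside(t - 5)*(sin(3*t - 15))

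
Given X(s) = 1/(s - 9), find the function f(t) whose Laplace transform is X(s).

Since L{e^(9t)} = 1/(s - 9), the inverse is exp(9*t).

f(t) = exp(9*t)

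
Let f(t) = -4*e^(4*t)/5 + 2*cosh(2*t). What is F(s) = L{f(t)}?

Apply the Laplace transform termwise.
(2)·[L{cosh(2t)} = s/(s^2 - 4)]; (-4/5)·[L{e^(4t)} = 1/(s - 4)].

F(s) = 2*s/(s^2 - 4) - 4/(5*(s - 4))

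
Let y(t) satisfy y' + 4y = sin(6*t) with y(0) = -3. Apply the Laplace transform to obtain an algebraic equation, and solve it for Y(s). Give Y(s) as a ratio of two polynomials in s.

Y(s) = (-3*s^2 - 102)/(s^3 + 4*s^2 + 36*s + 144)

Transform both sides with L{·}.
With L{y'} = sY - y(0) = sY - (-3): the LHS transforms to (s + 4)Y - (-3).
The right side is L{sin(6*t)} = 6/(s^2 + 36).
So (s + 4)Y = 6/(s^2 + 36) + (-3).
Solve for Y(s) and write it as one ratio of polynomials.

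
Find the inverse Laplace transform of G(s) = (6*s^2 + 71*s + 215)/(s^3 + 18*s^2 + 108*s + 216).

Factor the denominator: s^3 + 18*s^2 + 108*s + 216 = (s + 6)^3.
Partial fraction decomposition gives [6/(s + 6)] + [-1/(s + 6)^2] + [5/(s + 6)^3].
Invert each term: 6/(s + 6) ↔ 6e^(-6t); -1/(s + 6)^2 ↔ -t·e^(-6t); 5/(s + 6)^3 ↔ (5/2)t^2·e^(-6t).

5*t^2*exp(-6*t)/2 - t*exp(-6*t) + 6*exp(-6*t)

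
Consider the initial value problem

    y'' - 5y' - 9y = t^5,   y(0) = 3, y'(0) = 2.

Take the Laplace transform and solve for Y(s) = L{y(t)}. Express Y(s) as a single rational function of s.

Y(s) = (3*s^7 - 13*s^6 + 120)/(s^8 - 5*s^7 - 9*s^6)

Laplace-transform each side.
With L{y''} = s^2 Y - s·y(0) - y'(0) and L{y'} = sY - y(0), with y(0) = 3, y'(0) = 2: the LHS transforms to (s^2 - 5*s - 9)Y - (3*s - 13).
The right side is L{t^5} = 120/s^6.
So (s^2 - 5*s - 9)Y = 120/s^6 + (3*s - 13).
Solve for Y(s) and write it as one ratio of polynomials.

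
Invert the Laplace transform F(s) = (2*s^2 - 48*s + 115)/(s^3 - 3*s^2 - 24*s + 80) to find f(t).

Factor the denominator: s^3 - 3*s^2 - 24*s + 80 = (s - 4)^2*(s + 5).
Partial fraction decomposition gives [-3/(s - 4)] + [-5/(s - 4)^2] + [5/(s + 5)].
Invert each term: -3/(s - 4) ↔ -3e^(4t); -5/(s - 4)^2 ↔ -5t·e^(4t); 5/(s + 5) ↔ 5e^(-5t).

f(t) = -5*t*exp(4*t) - 3*exp(4*t) + 5*exp(-5*t)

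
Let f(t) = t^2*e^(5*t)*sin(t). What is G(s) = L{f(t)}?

L{sin(t)} = 1/(s^2 + 1).
Multiplying by e^(5t) shifts s → s - 5, so L{e^(5*t)*sin(t)} = 1/((s - 5)^2 + 1).
Then apply L{t^2·g(t)} = (-1)^2 d^2/ds^2[H(s)] with H(s) = 1/((s - 5)^2 + 1):
differentiating 2 times and applying the sign gives 2*(3*s^2 - 30*s + 74)/(s^2 - 10*s + 26)^3.

G(s) = 2*(3*s^2 - 30*s + 74)/(s^2 - 10*s + 26)^3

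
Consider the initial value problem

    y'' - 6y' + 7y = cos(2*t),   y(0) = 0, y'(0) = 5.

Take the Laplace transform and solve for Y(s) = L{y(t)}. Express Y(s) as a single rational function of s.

Apply the Laplace transform to the equation.
The derivative rules (L{y''} = s^2 Y - s·y(0) - y'(0) and L{y'} = sY - y(0), with y(0) = 0, y'(0) = 5) turn the left side into (s^2 - 6*s + 7)Y - (5).
The right side is L{cos(2*t)} = s/(s^2 + 4).
So (s^2 - 6*s + 7)Y = s/(s^2 + 4) + (5).
Isolate Y and clear denominators.

Y(s) = (5*s^2 + s + 20)/(s^4 - 6*s^3 + 11*s^2 - 24*s + 28)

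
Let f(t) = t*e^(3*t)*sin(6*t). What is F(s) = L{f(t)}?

F(s) = 12*(s - 3)/(s^2 - 6*s + 45)^2

L{sin(6t)} = 6/(s^2 + 36).
Multiplying by e^(3t) shifts s → s - 3, so L{e^(3*t)*sin(6*t)} = 6/((s - 3)^2 + 36).
Then apply L{t·g(t)} = -d/ds[G(s)] with G(s) = 6/((s - 3)^2 + 36):
differentiating 1 time and applying the sign gives 12*(s - 3)/(s^2 - 6*s + 45)^2.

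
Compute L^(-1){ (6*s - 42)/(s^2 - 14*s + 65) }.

6*exp(7*t)*cos(4*t)

Rewrite the denominator: s^2 - 14*s + 65 = (s - 7)^2 + 16.
The form in (s - 7) signals a first-shifting-theorem factor e^(7t).
Since L{cos(4t)} = s/(s^2 + 16), the inverse is e^(7*t)*cos(4*t), scaled by 6.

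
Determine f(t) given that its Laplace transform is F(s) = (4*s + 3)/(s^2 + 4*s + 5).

f(t) = -5*exp(-2*t)*sin(t) + 4*exp(-2*t)*cos(t)

Complete the square in the denominator: s^2 + 4*s + 5 = (s + 2)^2 + 1^2.
Split the numerator to match: 4*s + 3 = 4·(s + 2) - 5·1.
Invert each term: 4·(s + 2)/((s + 2)^2 + 1) ↔ 4e^(-2t)cos(t); -5·1/((s + 2)^2 + 1) ↔ -5e^(-2t)sin(t).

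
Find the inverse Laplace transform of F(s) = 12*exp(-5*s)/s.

The factor e^(-5s) signals a time shift by c = 5 (second shifting theorem).
L{12} = 12/s, so L^-1{12/s} = 12.
Hence the inverse is u(t - 5) times that function evaluated at t - 5.

Heaviside(t - 5)*(12)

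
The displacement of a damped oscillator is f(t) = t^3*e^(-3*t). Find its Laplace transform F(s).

L{t^3} = 3!/s^4 = 6/s^4.
By the first shifting theorem, multiplying by e^(-3t) replaces s with s + 3.

F(s) = 6/(s + 3)^4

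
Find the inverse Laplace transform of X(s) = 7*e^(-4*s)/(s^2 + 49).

The factor e^(-4s) signals a time shift by c = 4 (second shifting theorem).
L{sin(7t)} = 7/(s^2 + 49), so L^-1{7/(s^2 + 49)} = sin(7*t).
Hence the inverse is u(t - 4) times that function evaluated at t - 4.

Heaviside(t - 4)*(sin(7*t - 28))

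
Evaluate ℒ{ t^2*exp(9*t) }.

L{e^(9t)} = 1/(s - 9).
Then apply L{t^2·g(t)} = (-1)^2 d^2/ds^2[G(s)] with G(s) = 1/(s - 9):
differentiating 2 times and applying the sign gives 2/(s - 9)^3.

2/(s - 9)^3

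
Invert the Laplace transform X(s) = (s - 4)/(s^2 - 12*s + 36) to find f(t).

Factor the denominator: s^2 - 12*s + 36 = (s - 6)^2.
Partial fraction decomposition gives [1/(s - 6)] + [2/(s - 6)^2].
Invert each term: 1/(s - 6) ↔ e^(6t); 2/(s - 6)^2 ↔ 2t·e^(6t).

f(t) = 2*t*exp(6*t) + exp(6*t)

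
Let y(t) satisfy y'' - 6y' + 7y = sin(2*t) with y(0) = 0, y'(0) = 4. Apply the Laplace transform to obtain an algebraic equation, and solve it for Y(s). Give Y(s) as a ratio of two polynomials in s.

Take the Laplace transform of both sides.
The derivative rules (L{y''} = s^2 Y - s·y(0) - y'(0) and L{y'} = sY - y(0), with y(0) = 0, y'(0) = 4) turn the left side into (s^2 - 6*s + 7)Y - (4).
The right side is L{sin(2*t)} = 2/(s^2 + 4).
So (s^2 - 6*s + 7)Y = 2/(s^2 + 4) + (4).
Divide through and combine into a single rational function.

Y(s) = (4*s^2 + 18)/(s^4 - 6*s^3 + 11*s^2 - 24*s + 28)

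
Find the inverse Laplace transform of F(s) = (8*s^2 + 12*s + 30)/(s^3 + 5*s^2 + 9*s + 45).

-sin(3*t) + 3*cos(3*t) + 5*exp(-5*t)

Factor the denominator: s^3 + 5*s^2 + 9*s + 45 = (s + 5)*(s^2 + 9).
Partial fraction decomposition gives [5/(s + 5)] + [3*s/(s^2 + 9)] + [-3/(s^2 + 9)].
Invert each term: 5/(s + 5) ↔ 5e^(-5t); 3·s/(s^2 + 9) ↔ 3cos(3t); -1·3/(s^2 + 9) ↔ -sin(3t).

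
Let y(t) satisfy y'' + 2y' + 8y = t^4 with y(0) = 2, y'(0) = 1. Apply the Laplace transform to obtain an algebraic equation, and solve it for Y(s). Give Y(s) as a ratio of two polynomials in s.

Transform both sides with L{·}.
The derivative rules (L{y''} = s^2 Y - s·y(0) - y'(0) and L{y'} = sY - y(0), with y(0) = 2, y'(0) = 1) turn the left side into (s^2 + 2*s + 8)Y - (2*s + 5).
The right side is L{t^4} = 24/s^5.
So (s^2 + 2*s + 8)Y = 24/s^5 + (2*s + 5).
Solve for Y(s) and write it as one ratio of polynomials.

Y(s) = (2*s^6 + 5*s^5 + 24)/(s^7 + 2*s^6 + 8*s^5)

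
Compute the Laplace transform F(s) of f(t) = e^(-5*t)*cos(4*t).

L{cos(4t)} = s/(s^2 + 16).
By the first shifting theorem, multiplying by e^(-5t) replaces s with s + 5.

F(s) = (s + 5)/((s + 5)^2 + 16)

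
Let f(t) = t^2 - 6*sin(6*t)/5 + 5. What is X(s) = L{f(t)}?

The transform is linear, so treat each term independently.
L{5} = 5/s; L{t^2} = 2!/s^3 = 2/s^3; (-6/5)·[L{sin(6t)} = 6/(s^2 + 36)].

X(s) = -36/(5*(s^2 + 36)) + 5/s + 2/s^3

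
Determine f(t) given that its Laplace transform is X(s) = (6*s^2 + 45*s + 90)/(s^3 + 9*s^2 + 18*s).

f(t) = 5 - exp(-3*t) + 2*exp(-6*t)

Factor the denominator: s^3 + 9*s^2 + 18*s = s*(s + 3)*(s + 6).
Partial fraction decomposition gives [2/(s + 6)] + [5/s] + [-1/(s + 3)].
Invert each term: 2/(s + 6) ↔ 2e^(-6t); 5/(s - 0) ↔ 5e^(0t); -1/(s + 3) ↔ -e^(-3t).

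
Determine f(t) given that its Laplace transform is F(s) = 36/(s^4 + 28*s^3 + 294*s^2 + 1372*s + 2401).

Rewrite the denominator: s^4 + 28*s^3 + 294*s^2 + 1372*s + 2401 = (s + 7)^4.
The form in (s + 7) signals a first-shifting-theorem factor e^(-7t).
Since L{t^3} = 3!/s^4 = 6/s^4, the inverse is t^3*e^(-7*t), scaled by 6.

f(t) = 6*t^3*exp(-7*t)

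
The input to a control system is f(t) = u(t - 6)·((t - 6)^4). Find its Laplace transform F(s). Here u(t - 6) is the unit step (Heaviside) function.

By the second shifting theorem, L{u(t - c)·g(t - c)} = e^(-cs)·G(s) with c = 6 and G(s) = L{g(t)}.
L{t^4} = 4!/s^5 = 24/s^5.

F(s) = 24*exp(-6*s)/s^5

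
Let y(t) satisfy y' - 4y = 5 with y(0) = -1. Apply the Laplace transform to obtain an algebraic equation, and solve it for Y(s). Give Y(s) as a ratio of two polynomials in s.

Y(s) = (-s + 5)/(s^2 - 4*s)

Apply the Laplace transform to the equation.
The derivative rules (L{y'} = sY - y(0) = sY - (-1)) turn the left side into (s - 4)Y - (-1).
The right side is L{5} = 5/s.
So (s - 4)Y = 5/s + (-1).
Divide through and combine into a single rational function.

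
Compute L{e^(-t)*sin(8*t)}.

L{sin(8t)} = 8/(s^2 + 64).
By the first shifting theorem, multiplying by e^(-t) replaces s with s + 1.

8/((s + 1)^2 + 64)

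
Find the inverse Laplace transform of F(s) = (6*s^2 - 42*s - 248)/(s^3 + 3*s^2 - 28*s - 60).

Factor the denominator: s^3 + 3*s^2 - 28*s - 60 = (s - 5)*(s + 2)*(s + 6).
Partial fraction decomposition gives [-4/(s - 5)] + [5/(s + 2)] + [5/(s + 6)].
Invert each term: -4/(s - 5) ↔ -4e^(5t); 5/(s + 2) ↔ 5e^(-2t); 5/(s + 6) ↔ 5e^(-6t).

-4*exp(5*t) + 5*exp(-2*t) + 5*exp(-6*t)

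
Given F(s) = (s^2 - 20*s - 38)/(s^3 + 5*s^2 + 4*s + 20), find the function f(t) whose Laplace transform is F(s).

Factor the denominator: s^3 + 5*s^2 + 4*s + 20 = (s + 5)*(s^2 + 4).
Partial fraction decomposition gives [3/(s + 5)] + [-2*s/(s^2 + 4)] + [-10/(s^2 + 4)].
Invert each term: 3/(s + 5) ↔ 3e^(-5t); -2·s/(s^2 + 4) ↔ -2cos(2t); -5·2/(s^2 + 4) ↔ -5sin(2t).

f(t) = -5*sin(2*t) - 2*cos(2*t) + 3*exp(-5*t)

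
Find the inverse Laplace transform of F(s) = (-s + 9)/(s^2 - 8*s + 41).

exp(4*t)*sin(5*t) - exp(4*t)*cos(5*t)

Complete the square in the denominator: s^2 - 8*s + 41 = (s - 4)^2 + 5^2.
Split the numerator to match: -s + 9 = -1·(s - 4) + 1·5.
Invert each term: -1·(s - 4)/((s - 4)^2 + 25) ↔ -e^(4t)cos(5t); 1·5/((s - 4)^2 + 25) ↔ e^(4t)sin(5t).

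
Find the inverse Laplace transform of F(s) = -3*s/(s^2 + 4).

Since L{cos(2t)} = s/(s^2 + 4), the inverse is cos(2*t), scaled by -3.

-3*cos(2*t)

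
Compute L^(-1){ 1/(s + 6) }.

exp(-6*t)

Since L{e^(-6t)} = 1/(s + 6), the inverse is e^(-6*t).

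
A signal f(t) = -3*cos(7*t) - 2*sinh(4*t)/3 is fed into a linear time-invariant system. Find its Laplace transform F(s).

Apply the Laplace transform termwise.
(-3)·[L{cos(7t)} = s/(s^2 + 49)]; (-2/3)·[L{sinh(4t)} = 4/(s^2 - 16)].

F(s) = -3*s/(s^2 + 49) - 8/(3*(s^2 - 16))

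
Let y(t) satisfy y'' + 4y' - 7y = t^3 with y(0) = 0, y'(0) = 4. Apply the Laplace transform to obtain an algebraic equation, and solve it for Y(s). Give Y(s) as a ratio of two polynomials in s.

Laplace-transform each side.
With L{y''} = s^2 Y - s·y(0) - y'(0) and L{y'} = sY - y(0), with y(0) = 0, y'(0) = 4: the LHS transforms to (s^2 + 4*s - 7)Y - (4).
The right side is L{t^3} = 6/s^4.
So (s^2 + 4*s - 7)Y = 6/s^4 + (4).
Isolate Y and clear denominators.

Y(s) = (4*s^4 + 6)/(s^6 + 4*s^5 - 7*s^4)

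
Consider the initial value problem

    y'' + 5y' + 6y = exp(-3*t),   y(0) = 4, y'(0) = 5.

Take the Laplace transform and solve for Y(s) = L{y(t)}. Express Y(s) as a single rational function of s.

Y(s) = (4*s^2 + 37*s + 76)/(s^3 + 8*s^2 + 21*s + 18)

Apply the Laplace transform to the equation.
With L{y''} = s^2 Y - s·y(0) - y'(0) and L{y'} = sY - y(0), with y(0) = 4, y'(0) = 5: the LHS transforms to (s^2 + 5*s + 6)Y - (4*s + 25).
The right side is L{exp(-3*t)} = 1/(s + 3).
So (s^2 + 5*s + 6)Y = 1/(s + 3) + (4*s + 25).
Isolate Y and clear denominators.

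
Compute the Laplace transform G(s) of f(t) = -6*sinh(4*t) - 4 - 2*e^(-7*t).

Apply the Laplace transform termwise.
(-2)·[L{e^(-7t)} = 1/(s + 7)]; (-6)·[L{sinh(4t)} = 4/(s^2 - 16)]; L{-4} = -4/s.

G(s) = -24/(s^2 - 16) - 2/(s + 7) - 4/s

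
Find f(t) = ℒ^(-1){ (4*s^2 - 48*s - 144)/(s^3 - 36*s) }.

f(t) = -4*exp(6*t) + 4 + 4*exp(-6*t)

Factor the denominator: s^3 - 36*s = s*(s - 6)*(s + 6).
Partial fraction decomposition gives [4/s] + [4/(s + 6)] + [-4/(s - 6)].
Invert each term: 4/(s - 0) ↔ 4e^(0t); 4/(s + 6) ↔ 4e^(-6t); -4/(s - 6) ↔ -4e^(6t).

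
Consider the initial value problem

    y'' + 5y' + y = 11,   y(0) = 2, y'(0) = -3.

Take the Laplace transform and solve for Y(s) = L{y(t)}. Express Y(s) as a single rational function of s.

Transform both sides with L{·}.
The derivative rules (L{y''} = s^2 Y - s·y(0) - y'(0) and L{y'} = sY - y(0), with y(0) = 2, y'(0) = -3) turn the left side into (s^2 + 5*s + 1)Y - (2*s + 7).
The right side is L{11} = 11/s.
So (s^2 + 5*s + 1)Y = 11/s + (2*s + 7).
Divide through and combine into a single rational function.

Y(s) = (2*s^2 + 7*s + 11)/(s^3 + 5*s^2 + s)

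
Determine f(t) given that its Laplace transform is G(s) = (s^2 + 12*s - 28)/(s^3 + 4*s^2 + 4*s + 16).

f(t) = -2*sin(2*t) + 4*cos(2*t) - 3*exp(-4*t)

Factor the denominator: s^3 + 4*s^2 + 4*s + 16 = (s + 4)*(s^2 + 4).
Partial fraction decomposition gives [-3/(s + 4)] + [4*s/(s^2 + 4)] + [-4/(s^2 + 4)].
Invert each term: -3/(s + 4) ↔ -3e^(-4t); 4·s/(s^2 + 4) ↔ 4cos(2t); -2·2/(s^2 + 4) ↔ -2sin(2t).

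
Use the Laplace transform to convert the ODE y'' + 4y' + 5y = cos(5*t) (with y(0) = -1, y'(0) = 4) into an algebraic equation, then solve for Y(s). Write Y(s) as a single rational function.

Y(s) = (-s^3 - 24*s)/(s^4 + 4*s^3 + 30*s^2 + 100*s + 125)

Apply the Laplace transform to the equation.
With L{y''} = s^2 Y - s·y(0) - y'(0) and L{y'} = sY - y(0), with y(0) = -1, y'(0) = 4: the LHS transforms to (s^2 + 4*s + 5)Y - (-s).
The right side is L{cos(5*t)} = s/(s^2 + 25).
So (s^2 + 4*s + 5)Y = s/(s^2 + 25) + (-s).
Isolate Y and clear denominators.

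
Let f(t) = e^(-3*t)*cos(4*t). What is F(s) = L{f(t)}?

L{cos(4t)} = s/(s^2 + 16).
By the first shifting theorem, multiplying by e^(-3t) replaces s with s + 3.

F(s) = (s + 3)/((s + 3)^2 + 16)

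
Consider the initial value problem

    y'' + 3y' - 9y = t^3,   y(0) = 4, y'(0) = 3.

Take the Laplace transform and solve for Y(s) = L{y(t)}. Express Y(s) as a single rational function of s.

Y(s) = (4*s^5 + 15*s^4 + 6)/(s^6 + 3*s^5 - 9*s^4)

Laplace-transform each side.
With L{y''} = s^2 Y - s·y(0) - y'(0) and L{y'} = sY - y(0), with y(0) = 4, y'(0) = 3: the LHS transforms to (s^2 + 3*s - 9)Y - (4*s + 15).
The right side is L{t^3} = 6/s^4.
So (s^2 + 3*s - 9)Y = 6/s^4 + (4*s + 15).
Isolate Y and clear denominators.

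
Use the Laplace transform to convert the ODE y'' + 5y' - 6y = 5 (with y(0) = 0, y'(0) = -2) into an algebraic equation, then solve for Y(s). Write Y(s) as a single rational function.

Y(s) = (-2*s + 5)/(s^3 + 5*s^2 - 6*s)

Laplace-transform each side.
With L{y''} = s^2 Y - s·y(0) - y'(0) and L{y'} = sY - y(0), with y(0) = 0, y'(0) = -2: the LHS transforms to (s^2 + 5*s - 6)Y - (-2).
The right side is L{5} = 5/s.
So (s^2 + 5*s - 6)Y = 5/s + (-2).
Isolate Y and clear denominators.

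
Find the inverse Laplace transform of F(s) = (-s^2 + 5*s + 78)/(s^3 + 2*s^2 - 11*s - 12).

3*exp(3*t) - 6*exp(-t) + 2*exp(-4*t)

Factor the denominator: s^3 + 2*s^2 - 11*s - 12 = (s - 3)*(s + 1)*(s + 4).
Partial fraction decomposition gives [3/(s - 3)] + [2/(s + 4)] + [-6/(s + 1)].
Invert each term: 3/(s - 3) ↔ 3e^(3t); 2/(s + 4) ↔ 2e^(-4t); -6/(s + 1) ↔ -6e^(-t).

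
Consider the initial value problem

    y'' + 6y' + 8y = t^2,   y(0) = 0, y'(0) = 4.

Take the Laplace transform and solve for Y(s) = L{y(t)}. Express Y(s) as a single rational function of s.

Y(s) = (4*s^3 + 2)/(s^5 + 6*s^4 + 8*s^3)

Take the Laplace transform of both sides.
The derivative rules (L{y''} = s^2 Y - s·y(0) - y'(0) and L{y'} = sY - y(0), with y(0) = 0, y'(0) = 4) turn the left side into (s^2 + 6*s + 8)Y - (4).
The right side is L{t^2} = 2/s^3.
So (s^2 + 6*s + 8)Y = 2/s^3 + (4).
Solve for Y(s) and write it as one ratio of polynomials.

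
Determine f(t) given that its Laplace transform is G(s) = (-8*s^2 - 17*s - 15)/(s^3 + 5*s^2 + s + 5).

Factor the denominator: s^3 + 5*s^2 + s + 5 = (s + 5)*(s^2 + 1).
Partial fraction decomposition gives [-5/(s + 5)] + [-3*s/(s^2 + 1)] + [-2/(s^2 + 1)].
Invert each term: -5/(s + 5) ↔ -5e^(-5t); -3·s/(s^2 + 1) ↔ -3cos(t); -2·1/(s^2 + 1) ↔ -2sin(t).

f(t) = -2*sin(t) - 3*cos(t) - 5*exp(-5*t)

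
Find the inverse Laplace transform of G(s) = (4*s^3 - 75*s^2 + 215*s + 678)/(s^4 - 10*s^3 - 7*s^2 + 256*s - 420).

Factor the denominator: s^4 - 10*s^3 - 7*s^2 + 256*s - 420 = (s - 7)*(s - 6)*(s - 2)*(s + 5).
Partial fraction decomposition gives [-2/(s - 7)] + [6/(s - 2)] + [3/(s + 5)] + [-3/(s - 6)].
Invert each term: -2/(s - 7) ↔ -2e^(7t); 6/(s - 2) ↔ 6e^(2t); 3/(s + 5) ↔ 3e^(-5t); -3/(s - 6) ↔ -3e^(6t).

-2*exp(7*t) - 3*exp(6*t) + 6*exp(2*t) + 3*exp(-5*t)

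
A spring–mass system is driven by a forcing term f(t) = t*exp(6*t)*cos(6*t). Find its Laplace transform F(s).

L{cos(6t)} = s/(s^2 + 36).
Multiplying by e^(6t) shifts s → s - 6, so L{exp(6*t)*cos(6*t)} = (s - 6)/((s - 6)^2 + 36).
Then apply L{t·g(t)} = -d/ds[G(s)] with G(s) = (s - 6)/((s - 6)^2 + 36):
differentiating 1 time and applying the sign gives s*(s - 12)/(s^2 - 12*s + 72)^2.

F(s) = s*(s - 12)/(s^2 - 12*s + 72)^2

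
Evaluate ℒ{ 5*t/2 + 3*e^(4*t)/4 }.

By linearity of the Laplace transform, transform each term separately.
(5/2)·[L{t} = 1!/s^2 = 1/s^2]; (3/4)·[L{e^(4t)} = 1/(s - 4)].

3/(4*(s - 4)) + 5/(2*s^2)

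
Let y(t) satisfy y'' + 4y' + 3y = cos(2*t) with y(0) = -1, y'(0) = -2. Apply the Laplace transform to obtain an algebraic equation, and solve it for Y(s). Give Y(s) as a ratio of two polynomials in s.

Take the Laplace transform of both sides.
With L{y''} = s^2 Y - s·y(0) - y'(0) and L{y'} = sY - y(0), with y(0) = -1, y'(0) = -2: the LHS transforms to (s^2 + 4*s + 3)Y - (-s - 6).
The right side is L{cos(2*t)} = s/(s^2 + 4).
So (s^2 + 4*s + 3)Y = s/(s^2 + 4) + (-s - 6).
Isolate Y and clear denominators.

Y(s) = (-s^3 - 6*s^2 - 3*s - 24)/(s^4 + 4*s^3 + 7*s^2 + 16*s + 12)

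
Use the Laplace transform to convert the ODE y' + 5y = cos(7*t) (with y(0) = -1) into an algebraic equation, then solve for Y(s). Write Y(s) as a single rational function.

Y(s) = (-s^2 + s - 49)/(s^3 + 5*s^2 + 49*s + 245)

Laplace-transform each side.
Using L{y'} = sY - y(0) = sY - (-1), the left side becomes (s + 5)Y - (-1).
The right side is L{cos(7*t)} = s/(s^2 + 49).
So (s + 5)Y = s/(s^2 + 49) + (-1).
Isolate Y and clear denominators.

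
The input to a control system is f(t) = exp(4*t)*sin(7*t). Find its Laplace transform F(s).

F(s) = 7/((s - 4)^2 + 49)

L{sin(7t)} = 7/(s^2 + 49).
By the first shifting theorem, multiplying by e^(4t) replaces s with s - 4.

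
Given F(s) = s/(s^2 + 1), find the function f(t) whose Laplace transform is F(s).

Since L{cos(t)} = s/(s^2 + 1), the inverse is cos(t).

f(t) = cos(t)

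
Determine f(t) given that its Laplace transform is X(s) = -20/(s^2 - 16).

Since L{sinh(4t)} = 4/(s^2 - 16), the inverse is sinh(4*t), scaled by -5.

f(t) = -5*sinh(4*t)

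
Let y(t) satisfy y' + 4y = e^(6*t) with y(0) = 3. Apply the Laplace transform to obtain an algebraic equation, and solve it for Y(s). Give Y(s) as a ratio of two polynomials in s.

Y(s) = (3*s - 17)/(s^2 - 2*s - 24)

Laplace-transform each side.
Using L{y'} = sY - y(0) = sY - 3, the left side becomes (s + 4)Y - (3).
The right side is L{e^(6*t)} = 1/(s - 6).
So (s + 4)Y = 1/(s - 6) + (3).
Divide through and combine into a single rational function.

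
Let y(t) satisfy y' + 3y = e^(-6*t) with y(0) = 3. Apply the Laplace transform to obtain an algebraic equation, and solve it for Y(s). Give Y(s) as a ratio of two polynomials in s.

Y(s) = (3*s + 19)/(s^2 + 9*s + 18)

Transform both sides with L{·}.
With L{y'} = sY - y(0) = sY - 3: the LHS transforms to (s + 3)Y - (3).
The right side is L{e^(-6*t)} = 1/(s + 6).
So (s + 3)Y = 1/(s + 6) + (3).
Isolate Y and clear denominators.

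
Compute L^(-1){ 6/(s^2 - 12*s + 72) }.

Rewrite the denominator: s^2 - 12*s + 72 = (s - 6)^2 + 36.
The form in (s - 6) signals a first-shifting-theorem factor e^(6t).
Since L{sin(6t)} = 6/(s^2 + 36), the inverse is exp(6*t)*sin(6*t).

exp(6*t)*sin(6*t)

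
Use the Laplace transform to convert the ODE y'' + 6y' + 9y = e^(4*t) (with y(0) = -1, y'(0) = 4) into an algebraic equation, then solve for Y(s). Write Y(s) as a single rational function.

Laplace-transform each side.
With L{y''} = s^2 Y - s·y(0) - y'(0) and L{y'} = sY - y(0), with y(0) = -1, y'(0) = 4: the LHS transforms to (s^2 + 6*s + 9)Y - (-s - 2).
The right side is L{e^(4*t)} = 1/(s - 4).
So (s^2 + 6*s + 9)Y = 1/(s - 4) + (-s - 2).
Solve for Y(s) and write it as one ratio of polynomials.

Y(s) = (-s^2 + 2*s + 9)/(s^3 + 2*s^2 - 15*s - 36)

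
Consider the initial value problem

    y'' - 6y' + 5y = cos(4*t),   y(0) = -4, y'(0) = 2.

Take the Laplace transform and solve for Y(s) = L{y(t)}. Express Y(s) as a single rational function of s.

Apply the Laplace transform to the equation.
The derivative rules (L{y''} = s^2 Y - s·y(0) - y'(0) and L{y'} = sY - y(0), with y(0) = -4, y'(0) = 2) turn the left side into (s^2 - 6*s + 5)Y - (-4*s + 26).
The right side is L{cos(4*t)} = s/(s^2 + 16).
So (s^2 - 6*s + 5)Y = s/(s^2 + 16) + (-4*s + 26).
Divide through and combine into a single rational function.

Y(s) = (-4*s^3 + 26*s^2 - 63*s + 416)/(s^4 - 6*s^3 + 21*s^2 - 96*s + 80)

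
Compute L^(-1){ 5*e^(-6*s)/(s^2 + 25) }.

Heaviside(t - 6)*(sin(5*t - 30))

The factor e^(-6s) signals a time shift by c = 6 (second shifting theorem).
L{sin(5t)} = 5/(s^2 + 25), so L^-1{5/(s^2 + 25)} = sin(5*t).
Hence the inverse is u(t - 6) times that function evaluated at t - 6.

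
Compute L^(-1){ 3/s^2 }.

Since L{t} = 1!/s^2 = 1/s^2, the inverse is t, scaled by 3.

3*t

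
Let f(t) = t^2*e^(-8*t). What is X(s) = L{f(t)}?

X(s) = 2/(s + 8)^3

L{e^(-8t)} = 1/(s + 8).
Then apply L{t^2·g(t)} = (-1)^2 d^2/ds^2[G(s)] with G(s) = 1/(s + 8):
differentiating 2 times and applying the sign gives 2/(s + 8)^3.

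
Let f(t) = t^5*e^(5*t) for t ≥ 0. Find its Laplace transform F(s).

L{t^5} = 5!/s^6 = 120/s^6.
By the first shifting theorem, multiplying by e^(5t) replaces s with s - 5.

F(s) = 120/(s - 5)^6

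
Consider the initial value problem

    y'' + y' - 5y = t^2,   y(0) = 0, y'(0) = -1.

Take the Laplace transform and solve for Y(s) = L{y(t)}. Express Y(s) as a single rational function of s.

Y(s) = (-s^3 + 2)/(s^5 + s^4 - 5*s^3)

Apply the Laplace transform to the equation.
With L{y''} = s^2 Y - s·y(0) - y'(0) and L{y'} = sY - y(0), with y(0) = 0, y'(0) = -1: the LHS transforms to (s^2 + s - 5)Y - (-1).
The right side is L{t^2} = 2/s^3.
So (s^2 + s - 5)Y = 2/s^3 + (-1).
Divide through and combine into a single rational function.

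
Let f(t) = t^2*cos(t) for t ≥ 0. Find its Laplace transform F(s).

L{cos(t)} = s/(s^2 + 1).
Then apply L{t^2·g(t)} = (-1)^2 d^2/ds^2[G(s)] with G(s) = s/(s^2 + 1):
differentiating 2 times and applying the sign gives 2*s*(s^2 - 3)/(s^2 + 1)^3.

F(s) = 2*s*(s^2 - 3)/(s^2 + 1)^3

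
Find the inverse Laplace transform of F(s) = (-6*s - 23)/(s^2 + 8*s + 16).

t*exp(-4*t) - 6*exp(-4*t)

Factor the denominator: s^2 + 8*s + 16 = (s + 4)^2.
Partial fraction decomposition gives [-6/(s + 4)] + [(s + 4)^(-2)].
Invert each term: -6/(s + 4) ↔ -6e^(-4t); 1/(s + 4)^2 ↔ t·e^(-4t).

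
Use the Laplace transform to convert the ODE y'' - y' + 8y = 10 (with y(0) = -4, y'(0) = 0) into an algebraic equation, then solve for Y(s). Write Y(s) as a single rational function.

Laplace-transform each side.
Using L{y''} = s^2 Y - s·y(0) - y'(0) and L{y'} = sY - y(0), with y(0) = -4, y'(0) = 0, the left side becomes (s^2 - s + 8)Y - (-4*s + 4).
The right side is L{10} = 10/s.
So (s^2 - s + 8)Y = 10/s + (-4*s + 4).
Isolate Y and clear denominators.

Y(s) = (-4*s^2 + 4*s + 10)/(s^3 - s^2 + 8*s)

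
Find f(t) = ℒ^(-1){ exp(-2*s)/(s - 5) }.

The factor e^(-2s) signals a time shift by c = 2 (second shifting theorem).
L{e^(5t)} = 1/(s - 5), so L^-1{1/(s - 5)} = exp(5*t).
Hence the inverse is u(t - 2) times that function evaluated at t - 2.

f(t) = Heaviside(t - 2)*(exp(5*t - 10))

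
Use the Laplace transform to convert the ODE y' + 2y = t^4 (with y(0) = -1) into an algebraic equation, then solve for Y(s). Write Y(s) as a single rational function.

Y(s) = (-s^5 + 24)/(s^6 + 2*s^5)

Transform both sides with L{·}.
Using L{y'} = sY - y(0) = sY - (-1), the left side becomes (s + 2)Y - (-1).
The right side is L{t^4} = 24/s^5.
So (s + 2)Y = 24/s^5 + (-1).
Isolate Y and clear denominators.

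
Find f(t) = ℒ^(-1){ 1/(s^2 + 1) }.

f(t) = sin(t)

Since L{sin(t)} = 1/(s^2 + 1), the inverse is sin(t).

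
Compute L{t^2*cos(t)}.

2*s*(s^2 - 3)/(s^2 + 1)^3

L{cos(t)} = s/(s^2 + 1).
Then apply L{t^2·g(t)} = (-1)^2 d^2/ds^2[G(s)] with G(s) = s/(s^2 + 1):
differentiating 2 times and applying the sign gives 2*s*(s^2 - 3)/(s^2 + 1)^3.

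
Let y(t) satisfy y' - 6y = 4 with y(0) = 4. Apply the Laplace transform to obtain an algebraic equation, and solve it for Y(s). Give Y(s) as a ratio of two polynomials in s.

Y(s) = (4*s + 4)/(s^2 - 6*s)

Apply the Laplace transform to the equation.
With L{y'} = sY - y(0) = sY - 4: the LHS transforms to (s - 6)Y - (4).
The right side is L{4} = 4/s.
So (s - 6)Y = 4/s + (4).
Isolate Y and clear denominators.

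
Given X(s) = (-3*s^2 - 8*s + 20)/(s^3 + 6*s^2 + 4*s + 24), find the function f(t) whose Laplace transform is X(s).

f(t) = 2*sin(2*t) - 2*cos(2*t) - exp(-6*t)

Factor the denominator: s^3 + 6*s^2 + 4*s + 24 = (s + 6)*(s^2 + 4).
Partial fraction decomposition gives [-1/(s + 6)] + [-2*s/(s^2 + 4)] + [4/(s^2 + 4)].
Invert each term: -1/(s + 6) ↔ -e^(-6t); -2·s/(s^2 + 4) ↔ -2cos(2t); 2·2/(s^2 + 4) ↔ 2sin(2t).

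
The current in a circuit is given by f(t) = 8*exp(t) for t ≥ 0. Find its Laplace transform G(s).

L{8} = 8/s.
By the first shifting theorem, multiplying by e^(t) replaces s with s - 1.

G(s) = 8/(s - 1)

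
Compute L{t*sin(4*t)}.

8*s/(s^2 + 16)^2

L{sin(4t)} = 4/(s^2 + 16).
Then apply L{t·g(t)} = -d/ds[G(s)] with G(s) = 4/(s^2 + 16):
differentiating 1 time and applying the sign gives 8*s/(s^2 + 16)^2.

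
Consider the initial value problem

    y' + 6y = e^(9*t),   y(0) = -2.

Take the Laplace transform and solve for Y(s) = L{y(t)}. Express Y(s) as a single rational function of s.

Laplace-transform each side.
The derivative rules (L{y'} = sY - y(0) = sY - (-2)) turn the left side into (s + 6)Y - (-2).
The right side is L{e^(9*t)} = 1/(s - 9).
So (s + 6)Y = 1/(s - 9) + (-2).
Isolate Y and clear denominators.

Y(s) = (-2*s + 19)/(s^2 - 3*s - 54)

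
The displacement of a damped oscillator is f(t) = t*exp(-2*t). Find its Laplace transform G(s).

L{e^(-2t)} = 1/(s + 2).
Then apply L{t·g(t)} = -d/ds[H(s)] with H(s) = 1/(s + 2):
differentiating 1 time and applying the sign gives (s + 2)^(-2).

G(s) = (s + 2)^(-2)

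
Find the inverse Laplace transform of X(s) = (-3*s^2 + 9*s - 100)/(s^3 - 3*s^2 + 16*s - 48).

Factor the denominator: s^3 - 3*s^2 + 16*s - 48 = (s - 3)*(s^2 + 16).
Partial fraction decomposition gives [-4/(s - 3)] + [s/(s^2 + 16)] + [12/(s^2 + 16)].
Invert each term: -4/(s - 3) ↔ -4e^(3t); 1·s/(s^2 + 16) ↔ cos(4t); 3·4/(s^2 + 16) ↔ 3sin(4t).

-4*exp(3*t) + 3*sin(4*t) + cos(4*t)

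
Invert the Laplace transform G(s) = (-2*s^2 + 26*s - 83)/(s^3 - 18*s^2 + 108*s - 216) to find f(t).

Factor the denominator: s^3 - 18*s^2 + 108*s - 216 = (s - 6)^3.
Partial fraction decomposition gives [-2/(s - 6)] + [2/(s - 6)^2] + [(s - 6)^(-3)].
Invert each term: -2/(s - 6) ↔ -2e^(6t); 2/(s - 6)^2 ↔ 2t·e^(6t); 1/(s - 6)^3 ↔ (1/2)t^2·e^(6t).

f(t) = t^2*exp(6*t)/2 + 2*t*exp(6*t) - 2*exp(6*t)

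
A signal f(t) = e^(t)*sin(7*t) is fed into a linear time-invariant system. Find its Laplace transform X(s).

X(s) = 7/((s - 1)^2 + 49)

L{sin(7t)} = 7/(s^2 + 49).
By the first shifting theorem, multiplying by e^(t) replaces s with s - 1.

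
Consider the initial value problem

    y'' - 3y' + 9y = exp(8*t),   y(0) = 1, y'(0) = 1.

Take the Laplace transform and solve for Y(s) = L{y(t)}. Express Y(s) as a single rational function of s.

Transform both sides with L{·}.
With L{y''} = s^2 Y - s·y(0) - y'(0) and L{y'} = sY - y(0), with y(0) = 1, y'(0) = 1: the LHS transforms to (s^2 - 3*s + 9)Y - (s - 2).
The right side is L{exp(8*t)} = 1/(s - 8).
So (s^2 - 3*s + 9)Y = 1/(s - 8) + (s - 2).
Isolate Y and clear denominators.

Y(s) = (s^2 - 10*s + 17)/(s^3 - 11*s^2 + 33*s - 72)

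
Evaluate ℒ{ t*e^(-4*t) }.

L{e^(-4t)} = 1/(s + 4).
Then apply L{t·g(t)} = -d/ds[G(s)] with G(s) = 1/(s + 4):
differentiating 1 time and applying the sign gives (s + 4)^(-2).

(s + 4)^(-2)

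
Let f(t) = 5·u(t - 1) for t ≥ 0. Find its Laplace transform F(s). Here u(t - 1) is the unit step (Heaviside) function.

By the second shifting theorem, L{u(t - c)·g(t - c)} = e^(-cs)·G(s) with c = 1 and G(s) = L{g(t)}.
L{5} = 5/s.

F(s) = 5*exp(-s)/s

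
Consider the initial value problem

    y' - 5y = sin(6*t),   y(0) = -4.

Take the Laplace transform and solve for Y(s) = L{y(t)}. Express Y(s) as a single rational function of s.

Y(s) = (-4*s^2 - 138)/(s^3 - 5*s^2 + 36*s - 180)

Transform both sides with L{·}.
The derivative rules (L{y'} = sY - y(0) = sY - (-4)) turn the left side into (s - 5)Y - (-4).
The right side is L{sin(6*t)} = 6/(s^2 + 36).
So (s - 5)Y = 6/(s^2 + 36) + (-4).
Solve for Y(s) and write it as one ratio of polynomials.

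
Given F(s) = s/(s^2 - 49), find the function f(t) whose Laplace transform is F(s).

Since L{cosh(7t)} = s/(s^2 - 49), the inverse is cosh(7*t).

f(t) = cosh(7*t)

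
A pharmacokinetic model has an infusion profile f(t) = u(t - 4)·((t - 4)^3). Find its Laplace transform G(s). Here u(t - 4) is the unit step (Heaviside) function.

G(s) = 6*exp(-4*s)/s^4

By the second shifting theorem, L{u(t - c)·g(t - c)} = e^(-cs)·H(s) with c = 4 and H(s) = L{g(t)}.
L{t^3} = 3!/s^4 = 6/s^4.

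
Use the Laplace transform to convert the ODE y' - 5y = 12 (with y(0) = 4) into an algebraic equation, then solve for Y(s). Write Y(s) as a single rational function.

Transform both sides with L{·}.
The derivative rules (L{y'} = sY - y(0) = sY - 4) turn the left side into (s - 5)Y - (4).
The right side is L{12} = 12/s.
So (s - 5)Y = 12/s + (4).
Isolate Y and clear denominators.

Y(s) = (4*s + 12)/(s^2 - 5*s)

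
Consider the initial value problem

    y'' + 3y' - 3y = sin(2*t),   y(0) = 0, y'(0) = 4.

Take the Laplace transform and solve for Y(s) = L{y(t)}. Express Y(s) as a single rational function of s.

Laplace-transform each side.
With L{y''} = s^2 Y - s·y(0) - y'(0) and L{y'} = sY - y(0), with y(0) = 0, y'(0) = 4: the LHS transforms to (s^2 + 3*s - 3)Y - (4).
The right side is L{sin(2*t)} = 2/(s^2 + 4).
So (s^2 + 3*s - 3)Y = 2/(s^2 + 4) + (4).
Divide through and combine into a single rational function.

Y(s) = (4*s^2 + 18)/(s^4 + 3*s^3 + s^2 + 12*s - 12)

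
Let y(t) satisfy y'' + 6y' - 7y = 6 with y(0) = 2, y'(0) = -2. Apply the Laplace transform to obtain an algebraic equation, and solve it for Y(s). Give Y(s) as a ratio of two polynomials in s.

Take the Laplace transform of both sides.
Using L{y''} = s^2 Y - s·y(0) - y'(0) and L{y'} = sY - y(0), with y(0) = 2, y'(0) = -2, the left side becomes (s^2 + 6*s - 7)Y - (2*s + 10).
The right side is L{6} = 6/s.
So (s^2 + 6*s - 7)Y = 6/s + (2*s + 10).
Isolate Y and clear denominators.

Y(s) = (2*s^2 + 10*s + 6)/(s^3 + 6*s^2 - 7*s)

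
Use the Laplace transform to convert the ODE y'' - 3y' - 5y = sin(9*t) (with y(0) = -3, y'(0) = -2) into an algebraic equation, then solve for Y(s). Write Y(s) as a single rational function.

Apply the Laplace transform to the equation.
With L{y''} = s^2 Y - s·y(0) - y'(0) and L{y'} = sY - y(0), with y(0) = -3, y'(0) = -2: the LHS transforms to (s^2 - 3*s - 5)Y - (-3*s + 7).
The right side is L{sin(9*t)} = 9/(s^2 + 81).
So (s^2 - 3*s - 5)Y = 9/(s^2 + 81) + (-3*s + 7).
Isolate Y and clear denominators.

Y(s) = (-3*s^3 + 7*s^2 - 243*s + 576)/(s^4 - 3*s^3 + 76*s^2 - 243*s - 405)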